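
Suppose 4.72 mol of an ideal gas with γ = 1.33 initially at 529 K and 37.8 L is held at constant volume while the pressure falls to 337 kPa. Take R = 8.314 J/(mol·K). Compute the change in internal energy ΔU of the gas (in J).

-24300 J

P₁ = nRT₁/V₁ = 4.72×8.314×529/37.8 = 549 kPa.
Isochoric: V stays 37.8 L; P/T = const ⇒ T₂ = 325 K, P₂ = 337 kPa.
For an ideal gas ΔU = nCvΔT with Cv = R/(γ−1) = 25.2 J/(mol·K).
ΔU = 4.72×25.2×(325−529) = -24300 J.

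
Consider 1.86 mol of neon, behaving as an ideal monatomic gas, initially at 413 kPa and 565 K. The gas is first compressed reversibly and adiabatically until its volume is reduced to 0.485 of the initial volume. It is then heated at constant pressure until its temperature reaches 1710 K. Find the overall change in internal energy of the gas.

26600 J

V₁ = nRT₁/P₁ = 1.86×8.314×565/413 = 21.2 L.
Step 1 — Adiabatic: TV^(γ−1) = const ⇒ T₂ = 565×(2.06)^0.667 = 915 K; PV^γ = const ⇒ P₂ = 1380 kPa.
ΔU = nCvΔT = 1.86×12.5×(915−565) = 8130 J.
Q = 0 for an adiabatic process, so W = −ΔU = -8130 J.
State after step 1: P = 1380 kPa, V = 10.3 L, T = 915 K.
Step 2 — Isobaric: P stays 1380 kPa; V/T = const ⇒ T₂ = 1710 K, V₂ = 19.2 L.
W = PΔV = 1380×(19.2−10.3) kPa·L = 12300 J.
ΔU = nCvΔT = 1.86×12.5×(1710−915) = 18400 J.
Q = ΔU + W = nCpΔT = 30700 J.
Net over both steps: W = 4160 J, Q = 30700 J, ΔU = 26600 J.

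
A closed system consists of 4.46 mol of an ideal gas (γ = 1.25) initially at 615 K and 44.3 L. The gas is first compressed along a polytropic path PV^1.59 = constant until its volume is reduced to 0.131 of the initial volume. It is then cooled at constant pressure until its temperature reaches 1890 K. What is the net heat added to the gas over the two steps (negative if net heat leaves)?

94000 J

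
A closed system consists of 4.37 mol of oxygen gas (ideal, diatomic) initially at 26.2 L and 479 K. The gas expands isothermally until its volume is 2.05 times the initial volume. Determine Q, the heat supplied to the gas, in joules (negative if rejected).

12500 J

P₁ = nRT₁/V₁ = 4.37×8.314×479/26.2 = 664 kPa.
Isothermal: T stays 479 K; PV = const ⇒ V₂ = 53.7 L, P₂ = 324 kPa.
ΔU = 0 (ideal gas, T constant).
W = nRT ln(V₂/V₁) = 4.37×8.314×479×ln(2.05) = 12500 J.
Q = ΔU + W = 12500 J.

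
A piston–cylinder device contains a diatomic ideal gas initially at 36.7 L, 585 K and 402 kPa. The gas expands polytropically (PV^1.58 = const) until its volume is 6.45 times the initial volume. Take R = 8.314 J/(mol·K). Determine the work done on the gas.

-16800 J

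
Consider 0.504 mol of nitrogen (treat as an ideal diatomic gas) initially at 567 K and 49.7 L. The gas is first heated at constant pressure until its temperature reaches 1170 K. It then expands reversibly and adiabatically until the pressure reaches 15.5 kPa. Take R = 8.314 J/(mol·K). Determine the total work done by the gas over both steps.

5900 J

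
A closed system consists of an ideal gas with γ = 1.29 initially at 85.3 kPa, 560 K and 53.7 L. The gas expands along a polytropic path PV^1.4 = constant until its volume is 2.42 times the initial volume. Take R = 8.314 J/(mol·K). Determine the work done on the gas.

-3410 J

n = P₁V₁/(RT₁) = 85.3×53.7/(8.314×560) = 0.984 mol.
Polytropic n=1.4: T₂ = T₁(V₁/V₂)^(n−1) = 560×(0.413)^0.40 = 393 K; P₂ = P₁(V₁/V₂)^n = 24.8 kPa.
W = (P₁V₁−P₂V₂)/(n−1) = (85.3×53.7−24.8×130)/0.40 = 3410 J.
Work done on the gas = −W_by = -3410 J.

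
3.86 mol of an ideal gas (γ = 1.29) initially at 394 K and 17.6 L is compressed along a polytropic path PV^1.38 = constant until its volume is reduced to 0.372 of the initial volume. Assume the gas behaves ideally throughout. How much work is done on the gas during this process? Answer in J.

P₁ = nRT₁/V₁ = 3.86×8.314×394/17.6 = 718 kPa.
Polytropic n=1.38: T₂ = T₁(V₁/V₂)^(n−1) = 394×(2.69)^0.38 = 574 K; P₂ = P₁(V₁/V₂)^n = 2810 kPa.
W = (P₁V₁−P₂V₂)/(n−1) = (718×17.6−2810×6.55)/0.38 = -15200 J.
Work done on the gas = −W_by = 15200 J.

15200 J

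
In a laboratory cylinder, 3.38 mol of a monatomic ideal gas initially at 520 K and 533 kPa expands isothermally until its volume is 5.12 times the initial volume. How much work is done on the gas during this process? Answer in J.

-23900 J

V₁ = nRT₁/P₁ = 3.38×8.314×520/533 = 27.4 L.
Isothermal: T stays 520 K; PV = const ⇒ V₂ = 140 L, P₂ = 104 kPa.
W = nRT ln(V₂/V₁) = 3.38×8.314×520×ln(5.12) = 23900 J.
Work done on the gas = −W_by = -23900 J.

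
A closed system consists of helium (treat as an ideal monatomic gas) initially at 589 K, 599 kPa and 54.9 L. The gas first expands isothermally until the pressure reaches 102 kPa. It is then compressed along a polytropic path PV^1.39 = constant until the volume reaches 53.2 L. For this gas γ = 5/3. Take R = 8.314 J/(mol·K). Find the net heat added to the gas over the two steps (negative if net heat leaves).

22600 J

n = P₁V₁/(RT₁) = 599×54.9/(8.314×589) = 6.72 mol.
Step 1 — Isothermal: T stays 589 K; PV = const ⇒ V₂ = 322 L, P₂ = 102 kPa.
ΔU = 0 (ideal gas, T constant).
W = nRT ln(V₂/V₁) = 6.72×8.314×589×ln(5.87) = 58200 J.
Q = ΔU + W = 58200 J.
State after step 1: P = 102 kPa, V = 322 L, T = 589 K.
Step 2 — Polytropic n=1.39: T₂ = T₁(V₁/V₂)^(n−1) = 589×(6.06)^0.39 = 1190 K; P₂ = P₁(V₁/V₂)^n = 1250 kPa.
W = (P₁V₁−P₂V₂)/(n−1) = (102×322−1250×53.2)/0.39 = -85900 J.
ΔU = nCvΔT = 6.72×12.5×(1190−589) = 50300 J.
Q = ΔU + W = -35700 J.
Net over both steps: W = -27700 J, Q = 22600 J, ΔU = 50300 J.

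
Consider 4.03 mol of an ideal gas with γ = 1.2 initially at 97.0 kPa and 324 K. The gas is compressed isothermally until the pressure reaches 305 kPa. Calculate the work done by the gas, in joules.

-12400 J

V₁ = nRT₁/P₁ = 4.03×8.314×324/97.0 = 112 L.
Isothermal: T stays 324 K; PV = const ⇒ V₂ = 35.6 L, P₂ = 305 kPa.
W = nRT ln(V₂/V₁) = 4.03×8.314×324×ln(0.318) = -12400 J.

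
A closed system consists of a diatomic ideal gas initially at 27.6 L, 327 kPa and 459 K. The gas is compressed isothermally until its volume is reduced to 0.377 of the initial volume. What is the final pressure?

Isothermal: T stays 459 K; PV = const ⇒ V₂ = 10.4 L, P₂ = 867 kPa.

867 kPa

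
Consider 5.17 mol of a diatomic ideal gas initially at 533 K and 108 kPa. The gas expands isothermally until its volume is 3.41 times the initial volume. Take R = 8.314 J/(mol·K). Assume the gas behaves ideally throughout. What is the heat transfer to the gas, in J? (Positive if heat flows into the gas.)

V₁ = nRT₁/P₁ = 5.17×8.314×533/108 = 212 L.
Isothermal: T stays 533 K; PV = const ⇒ V₂ = 723 L, P₂ = 31.7 kPa.
ΔU = 0 (ideal gas, T constant).
W = nRT ln(V₂/V₁) = 5.17×8.314×533×ln(3.41) = 28100 J.
Q = ΔU + W = 28100 J.

28100 J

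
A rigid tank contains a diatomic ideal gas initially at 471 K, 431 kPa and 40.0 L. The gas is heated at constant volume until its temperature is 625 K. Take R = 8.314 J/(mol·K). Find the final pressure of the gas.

572 kPa

Isochoric: V stays 40.0 L; P/T = const ⇒ T₂ = 625 K, P₂ = 572 kPa.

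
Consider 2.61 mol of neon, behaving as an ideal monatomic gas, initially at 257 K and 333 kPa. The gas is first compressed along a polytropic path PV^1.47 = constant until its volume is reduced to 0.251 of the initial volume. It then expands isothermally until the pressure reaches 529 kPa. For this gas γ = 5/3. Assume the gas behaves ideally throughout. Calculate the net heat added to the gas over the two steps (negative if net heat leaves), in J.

V₁ = nRT₁/P₁ = 2.61×8.314×257/333 = 16.7 L.
Step 1 — Polytropic n=1.47: T₂ = T₁(V₁/V₂)^(n−1) = 257×(3.98)^0.47 = 492 K; P₂ = P₁(V₁/V₂)^n = 2540 kPa.
W = (P₁V₁−P₂V₂)/(n−1) = (333×16.7−2540×4.20)/0.47 = -10900 J.
ΔU = nCvΔT = 2.61×12.5×(492−257) = 7650 J.
Q = ΔU + W = -3200 J.
State after step 1: P = 2540 kPa, V = 4.20 L, T = 492 K.
Step 2 — Isothermal: T stays 492 K; PV = const ⇒ V₂ = 20.2 L, P₂ = 529 kPa.
ΔU = 0 (ideal gas, T constant).
W = nRT ln(V₂/V₁) = 2.61×8.314×492×ln(4.80) = 16800 J.
Q = ΔU + W = 16800 J.
Net over both steps: W = 5900 J, Q = 13600 J, ΔU = 7650 J.

13600 J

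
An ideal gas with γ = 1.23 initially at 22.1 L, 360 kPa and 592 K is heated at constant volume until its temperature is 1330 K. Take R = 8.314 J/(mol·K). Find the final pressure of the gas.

Isochoric: V stays 22.1 L; P/T = const ⇒ T₂ = 1330 K, P₂ = 809 kPa.

809 kPa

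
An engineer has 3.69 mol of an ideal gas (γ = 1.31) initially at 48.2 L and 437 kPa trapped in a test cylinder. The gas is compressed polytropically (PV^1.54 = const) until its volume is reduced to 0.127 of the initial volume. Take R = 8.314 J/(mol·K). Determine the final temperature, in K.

2090 K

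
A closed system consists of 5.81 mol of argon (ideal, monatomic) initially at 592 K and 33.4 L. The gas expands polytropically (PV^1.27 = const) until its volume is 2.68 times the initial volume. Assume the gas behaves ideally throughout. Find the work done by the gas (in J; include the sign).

P₁ = nRT₁/V₁ = 5.81×8.314×592/33.4 = 856 kPa.
Polytropic n=1.27: T₂ = T₁(V₁/V₂)^(n−1) = 592×(0.373)^0.27 = 454 K; P₂ = P₁(V₁/V₂)^n = 245 kPa.
W = (P₁V₁−P₂V₂)/(n−1) = (856×33.4−245×89.5)/0.27 = 24800 J.

24800 J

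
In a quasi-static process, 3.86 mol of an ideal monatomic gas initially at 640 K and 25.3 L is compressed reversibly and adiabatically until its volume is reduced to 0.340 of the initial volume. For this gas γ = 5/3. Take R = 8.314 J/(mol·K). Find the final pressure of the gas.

P₁ = nRT₁/V₁ = 3.86×8.314×640/25.3 = 812 kPa.
Adiabatic: TV^(γ−1) = const ⇒ T₂ = 640×(2.94)^0.667 = 1310 K; PV^γ = const ⇒ P₂ = 4900 kPa.

4900 kPa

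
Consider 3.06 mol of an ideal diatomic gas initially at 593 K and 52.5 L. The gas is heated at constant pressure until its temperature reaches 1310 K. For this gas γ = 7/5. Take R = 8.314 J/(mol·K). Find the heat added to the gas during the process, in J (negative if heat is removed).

P₁ = nRT₁/V₁ = 3.06×8.314×593/52.5 = 287 kPa.
Isobaric: P stays 287 kPa; V/T = const ⇒ T₂ = 1310 K, V₂ = 116 L.
W = PΔV = 287×(116−52.5) kPa·L = 18200 J.
ΔU = nCvΔT = 3.06×20.8×(1310−593) = 45600 J.
Q = ΔU + W = nCpΔT = 63800 J.

63800 J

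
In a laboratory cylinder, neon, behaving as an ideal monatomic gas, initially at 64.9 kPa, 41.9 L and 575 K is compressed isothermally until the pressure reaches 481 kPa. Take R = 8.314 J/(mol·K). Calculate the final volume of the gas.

Isothermal: T stays 575 K; PV = const ⇒ V₂ = 5.65 L, P₂ = 481 kPa.

5.65 L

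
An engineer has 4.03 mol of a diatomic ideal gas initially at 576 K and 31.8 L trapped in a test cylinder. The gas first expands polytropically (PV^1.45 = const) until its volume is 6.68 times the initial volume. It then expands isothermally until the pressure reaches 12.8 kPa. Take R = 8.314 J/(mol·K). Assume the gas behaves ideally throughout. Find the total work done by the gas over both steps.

33700 J

P₁ = nRT₁/V₁ = 4.03×8.314×576/31.8 = 607 kPa.
Step 1 — Polytropic n=1.45: T₂ = T₁(V₁/V₂)^(n−1) = 576×(0.150)^0.45 = 245 K; P₂ = P₁(V₁/V₂)^n = 38.7 kPa.
W = (P₁V₁−P₂V₂)/(n−1) = (607×31.8−38.7×212)/0.45 = 24600 J.
ΔU = nCvΔT = 4.03×20.8×(245−576) = -27700 J.
Q = ΔU + W = -3080 J.
State after step 1: P = 38.7 kPa, V = 212 L, T = 245 K.
Step 2 — Isothermal: T stays 245 K; PV = const ⇒ V₂ = 641 L, P₂ = 12.8 kPa.
ΔU = 0 (ideal gas, T constant).
W = nRT ln(V₂/V₁) = 4.03×8.314×245×ln(3.02) = 9070 J.
Q = ΔU + W = 9070 J.
Net over both steps: W = 33700 J, Q = 5990 J, ΔU = -27700 J.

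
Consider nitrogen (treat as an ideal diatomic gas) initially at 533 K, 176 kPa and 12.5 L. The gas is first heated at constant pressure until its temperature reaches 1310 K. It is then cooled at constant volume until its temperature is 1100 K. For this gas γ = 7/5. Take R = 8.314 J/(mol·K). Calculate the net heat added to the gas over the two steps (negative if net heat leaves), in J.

n = P₁V₁/(RT₁) = 176×12.5/(8.314×533) = 0.496 mol.
Step 1 — Isobaric: P stays 176 kPa; V/T = const ⇒ T₂ = 1310 K, V₂ = 30.7 L.
W = PΔV = 176×(30.7−12.5) kPa·L = 3210 J.
ΔU = nCvΔT = 0.496×20.8×(1310−533) = 8020 J.
Q = ΔU + W = nCpΔT = 11200 J.
State after step 1: P = 176 kPa, V = 30.7 L, T = 1310 K.
Step 2 — Isochoric: V stays 30.7 L; P/T = const ⇒ T₂ = 1100 K, P₂ = 148 kPa.
W = 0 (no volume change).
ΔU = nCvΔT = 0.496×20.8×(1100−1310) = -2170 J.
Q = ΔU = -2170 J.
Net over both steps: W = 3210 J, Q = 9060 J, ΔU = 5850 J.

9060 J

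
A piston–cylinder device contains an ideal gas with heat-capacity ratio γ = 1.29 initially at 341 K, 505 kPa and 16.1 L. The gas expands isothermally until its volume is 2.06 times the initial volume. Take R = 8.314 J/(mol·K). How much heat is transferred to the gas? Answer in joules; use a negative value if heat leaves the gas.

n = P₁V₁/(RT₁) = 505×16.1/(8.314×341) = 2.87 mol.
Isothermal: T stays 341 K; PV = const ⇒ V₂ = 33.2 L, P₂ = 245 kPa.
ΔU = 0 (ideal gas, T constant).
W = nRT ln(V₂/V₁) = 2.87×8.314×341×ln(2.06) = 5880 J.
Q = ΔU + W = 5880 J.

5880 J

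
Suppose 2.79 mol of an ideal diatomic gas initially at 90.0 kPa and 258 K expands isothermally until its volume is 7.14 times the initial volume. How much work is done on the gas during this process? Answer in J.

V₁ = nRT₁/P₁ = 2.79×8.314×258/90.0 = 66.5 L.
Isothermal: T stays 258 K; PV = const ⇒ V₂ = 475 L, P₂ = 12.6 kPa.
W = nRT ln(V₂/V₁) = 2.79×8.314×258×ln(7.14) = 11800 J.
Work done on the gas = −W_by = -11800 J.

-11800 J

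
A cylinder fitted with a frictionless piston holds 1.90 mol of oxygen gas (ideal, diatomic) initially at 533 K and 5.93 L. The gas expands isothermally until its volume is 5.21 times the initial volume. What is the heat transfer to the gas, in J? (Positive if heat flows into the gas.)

P₁ = nRT₁/V₁ = 1.90×8.314×533/5.93 = 1420 kPa.
Isothermal: T stays 533 K; PV = const ⇒ V₂ = 30.9 L, P₂ = 273 kPa.
ΔU = 0 (ideal gas, T constant).
W = nRT ln(V₂/V₁) = 1.90×8.314×533×ln(5.21) = 13900 J.
Q = ΔU + W = 13900 J.

13900 J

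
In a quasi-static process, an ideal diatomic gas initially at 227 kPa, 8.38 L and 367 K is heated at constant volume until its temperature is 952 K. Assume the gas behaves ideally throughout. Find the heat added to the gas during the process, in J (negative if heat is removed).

7580 J

n = P₁V₁/(RT₁) = 227×8.38/(8.314×367) = 0.623 mol.
Isochoric: V stays 8.38 L; P/T = const ⇒ T₂ = 952 K, P₂ = 589 kPa.
W = 0 (no volume change).
ΔU = nCvΔT = 0.623×20.8×(952−367) = 7580 J.
Q = ΔU = 7580 J.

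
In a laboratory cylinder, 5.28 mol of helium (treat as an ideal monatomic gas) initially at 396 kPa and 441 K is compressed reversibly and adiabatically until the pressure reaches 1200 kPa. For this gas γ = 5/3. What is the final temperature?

V₁ = nRT₁/P₁ = 5.28×8.314×441/396 = 48.9 L.
Adiabatic: T₂/T₁ = (P₂/P₁)^((γ−1)/γ) ⇒ T₂ = 441×(3.03)^0.400 = 687 K; V₂ = 25.1 L.

687 K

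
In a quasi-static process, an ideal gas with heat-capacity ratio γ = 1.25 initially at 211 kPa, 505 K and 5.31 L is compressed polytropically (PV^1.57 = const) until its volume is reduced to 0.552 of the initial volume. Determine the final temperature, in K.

Polytropic n=1.57: T₂ = T₁(V₁/V₂)^(n−1) = 505×(1.81)^0.57 = 709 K; P₂ = P₁(V₁/V₂)^n = 536 kPa.

709 K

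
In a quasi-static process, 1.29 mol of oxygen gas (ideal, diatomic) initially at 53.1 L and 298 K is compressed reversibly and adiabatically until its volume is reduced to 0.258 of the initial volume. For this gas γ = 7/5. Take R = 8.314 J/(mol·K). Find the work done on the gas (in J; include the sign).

P₁ = nRT₁/V₁ = 1.29×8.314×298/53.1 = 60.2 kPa.
Adiabatic: TV^(γ−1) = const ⇒ T₂ = 298×(3.88)^0.400 = 512 K; PV^γ = const ⇒ P₂ = 401 kPa.
ΔU = nCvΔT = 1.29×20.8×(512−298) = 5750 J.
Q = 0 for an adiabatic process, so W = −ΔU = -5750 J.
Work done on the gas = −W_by = 5750 J.

5750 J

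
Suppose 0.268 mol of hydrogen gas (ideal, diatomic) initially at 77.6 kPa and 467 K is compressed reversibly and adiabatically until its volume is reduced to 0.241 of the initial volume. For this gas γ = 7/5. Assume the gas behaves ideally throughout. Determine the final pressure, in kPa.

569 kPa

V₁ = nRT₁/P₁ = 0.268×8.314×467/77.6 = 13.4 L.
Adiabatic: TV^(γ−1) = const ⇒ T₂ = 467×(4.15)^0.400 = 825 K; PV^γ = const ⇒ P₂ = 569 kPa.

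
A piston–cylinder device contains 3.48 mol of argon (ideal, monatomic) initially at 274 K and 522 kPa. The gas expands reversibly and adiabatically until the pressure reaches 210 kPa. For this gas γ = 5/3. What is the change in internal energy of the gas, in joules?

-3630 J

V₁ = nRT₁/P₁ = 3.48×8.314×274/522 = 15.2 L.
Adiabatic: T₂/T₁ = (P₂/P₁)^((γ−1)/γ) ⇒ T₂ = 274×(0.402)^0.400 = 190 K; V₂ = 26.2 L.
For an ideal gas ΔU = nCvΔT with Cv = (3/2)R = 12.5 J/(mol·K).
ΔU = 3.48×12.5×(190−274) = -3630 J.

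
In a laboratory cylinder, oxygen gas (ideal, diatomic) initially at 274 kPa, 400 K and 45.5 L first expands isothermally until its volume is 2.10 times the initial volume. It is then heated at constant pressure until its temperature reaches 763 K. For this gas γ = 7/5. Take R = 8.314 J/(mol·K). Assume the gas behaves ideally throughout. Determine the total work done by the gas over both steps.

n = P₁V₁/(RT₁) = 274×45.5/(8.314×400) = 3.75 mol.
Step 1 — Isothermal: T stays 400 K; PV = const ⇒ V₂ = 95.5 L, P₂ = 130 kPa.
ΔU = 0 (ideal gas, T constant).
W = nRT ln(V₂/V₁) = 3.75×8.314×400×ln(2.10) = 9250 J.
Q = ΔU + W = 9250 J.
State after step 1: P = 130 kPa, V = 95.5 L, T = 400 K.
Step 2 — Isobaric: P stays 130 kPa; V/T = const ⇒ T₂ = 763 K, V₂ = 182 L.
W = PΔV = 130×(182−95.5) kPa·L = 11300 J.
ΔU = nCvΔT = 3.75×20.8×(763−400) = 28300 J.
Q = ΔU + W = nCpΔT = 39600 J.
Net over both steps: W = 20600 J, Q = 48800 J, ΔU = 28300 J.

20600 J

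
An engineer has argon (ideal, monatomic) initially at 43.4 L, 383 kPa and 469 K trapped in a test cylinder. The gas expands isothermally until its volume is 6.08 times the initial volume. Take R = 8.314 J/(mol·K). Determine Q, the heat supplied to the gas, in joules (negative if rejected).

30000 J

n = P₁V₁/(RT₁) = 383×43.4/(8.314×469) = 4.26 mol.
Isothermal: T stays 469 K; PV = const ⇒ V₂ = 264 L, P₂ = 63.0 kPa.
ΔU = 0 (ideal gas, T constant).
W = nRT ln(V₂/V₁) = 4.26×8.314×469×ln(6.08) = 30000 J.
Q = ΔU + W = 30000 J.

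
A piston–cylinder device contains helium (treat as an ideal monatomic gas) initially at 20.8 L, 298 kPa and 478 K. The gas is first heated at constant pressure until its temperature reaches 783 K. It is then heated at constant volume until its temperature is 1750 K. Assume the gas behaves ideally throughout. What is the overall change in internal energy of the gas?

24700 J

n = P₁V₁/(RT₁) = 298×20.8/(8.314×478) = 1.56 mol.
Step 1 — Isobaric: P stays 298 kPa; V/T = const ⇒ T₂ = 783 K, V₂ = 34.1 L.
W = PΔV = 298×(34.1−20.8) kPa·L = 3960 J.
ΔU = nCvΔT = 1.56×12.5×(783−478) = 5930 J.
Q = ΔU + W = nCpΔT = 9890 J.
State after step 1: P = 298 kPa, V = 34.1 L, T = 783 K.
Step 2 — Isochoric: V stays 34.1 L; P/T = const ⇒ T₂ = 1750 K, P₂ = 666 kPa.
W = 0 (no volume change).
ΔU = nCvΔT = 1.56×12.5×(1750−783) = 18800 J.
Q = ΔU = 18800 J.
Net over both steps: W = 3960 J, Q = 28700 J, ΔU = 24700 J.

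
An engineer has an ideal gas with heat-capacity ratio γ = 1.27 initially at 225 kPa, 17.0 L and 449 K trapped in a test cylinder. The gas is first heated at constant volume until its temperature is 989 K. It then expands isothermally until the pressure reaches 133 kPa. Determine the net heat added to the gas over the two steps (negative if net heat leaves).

n = P₁V₁/(RT₁) = 225×17.0/(8.314×449) = 1.02 mol.
Step 1 — Isochoric: V stays 17.0 L; P/T = const ⇒ T₂ = 989 K, P₂ = 496 kPa.
W = 0 (no volume change).
ΔU = nCvΔT = 1.02×30.8×(989−449) = 17000 J.
Q = ΔU = 17000 J.
State after step 1: P = 496 kPa, V = 17.0 L, T = 989 K.
Step 2 — Isothermal: T stays 989 K; PV = const ⇒ V₂ = 63.3 L, P₂ = 133 kPa.
ΔU = 0 (ideal gas, T constant).
W = nRT ln(V₂/V₁) = 1.02×8.314×989×ln(3.73) = 11100 J.
Q = ΔU + W = 11100 J.
Net over both steps: W = 11100 J, Q = 28100 J, ΔU = 17000 J.

28100 J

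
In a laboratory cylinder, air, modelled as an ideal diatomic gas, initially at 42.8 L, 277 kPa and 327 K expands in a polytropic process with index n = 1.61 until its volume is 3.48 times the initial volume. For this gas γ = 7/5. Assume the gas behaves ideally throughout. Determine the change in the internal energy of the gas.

n = P₁V₁/(RT₁) = 277×42.8/(8.314×327) = 4.36 mol.
Polytropic n=1.61: T₂ = T₁(V₁/V₂)^(n−1) = 327×(0.287)^0.61 = 153 K; P₂ = P₁(V₁/V₂)^n = 37.2 kPa.
For an ideal gas ΔU = nCvΔT with Cv = (5/2)R = 20.8 J/(mol·K).
ΔU = 4.36×20.8×(153−327) = -15800 J.

-15800 J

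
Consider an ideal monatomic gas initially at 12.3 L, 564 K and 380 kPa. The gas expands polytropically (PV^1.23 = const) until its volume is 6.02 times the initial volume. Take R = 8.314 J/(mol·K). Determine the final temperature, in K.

Polytropic n=1.23: T₂ = T₁(V₁/V₂)^(n−1) = 564×(0.166)^0.23 = 373 K; P₂ = P₁(V₁/V₂)^n = 41.8 kPa.

373 K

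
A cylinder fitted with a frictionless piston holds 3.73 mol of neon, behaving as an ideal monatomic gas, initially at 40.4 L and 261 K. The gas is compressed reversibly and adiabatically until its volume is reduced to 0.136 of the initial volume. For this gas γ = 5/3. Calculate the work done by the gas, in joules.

-33800 J

P₁ = nRT₁/V₁ = 3.73×8.314×261/40.4 = 200 kPa.
Adiabatic: TV^(γ−1) = const ⇒ T₂ = 261×(7.35)^0.667 = 987 K; PV^γ = const ⇒ P₂ = 5570 kPa.
ΔU = nCvΔT = 3.73×12.5×(987−261) = 33800 J.
Q = 0 for an adiabatic process, so W = −ΔU = -33800 J.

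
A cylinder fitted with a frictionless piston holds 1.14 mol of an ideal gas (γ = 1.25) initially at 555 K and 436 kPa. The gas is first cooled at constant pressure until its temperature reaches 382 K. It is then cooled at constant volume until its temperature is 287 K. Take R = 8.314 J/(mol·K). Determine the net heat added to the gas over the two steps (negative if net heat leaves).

V₁ = nRT₁/P₁ = 1.14×8.314×555/436 = 12.1 L.
Step 1 — Isobaric: P stays 436 kPa; V/T = const ⇒ T₂ = 382 K, V₂ = 8.30 L.
W = PΔV = 436×(8.30−12.1) kPa·L = -1640 J.
ΔU = nCvΔT = 1.14×33.3×(382−555) = -6560 J.
Q = ΔU + W = nCpΔT = -8200 J.
State after step 1: P = 436 kPa, V = 8.30 L, T = 382 K.
Step 2 — Isochoric: V stays 8.30 L; P/T = const ⇒ T₂ = 287 K, P₂ = 328 kPa.
W = 0 (no volume change).
ΔU = nCvΔT = 1.14×33.3×(287−382) = -3600 J.
Q = ΔU = -3600 J.
Net over both steps: W = -1640 J, Q = -11800 J, ΔU = -10200 J.

-11800 J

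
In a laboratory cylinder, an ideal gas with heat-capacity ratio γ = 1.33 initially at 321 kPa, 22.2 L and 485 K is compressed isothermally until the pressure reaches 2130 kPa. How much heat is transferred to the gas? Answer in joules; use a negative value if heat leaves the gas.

n = P₁V₁/(RT₁) = 321×22.2/(8.314×485) = 1.77 mol.
Isothermal: T stays 485 K; PV = const ⇒ V₂ = 3.35 L, P₂ = 2130 kPa.
ΔU = 0 (ideal gas, T constant).
W = nRT ln(V₂/V₁) = 1.77×8.314×485×ln(0.151) = -13500 J.
Q = ΔU + W = -13500 J.

-13500 J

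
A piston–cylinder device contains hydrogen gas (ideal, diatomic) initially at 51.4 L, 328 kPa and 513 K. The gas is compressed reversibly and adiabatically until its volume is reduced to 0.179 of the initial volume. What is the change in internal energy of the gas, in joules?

41700 J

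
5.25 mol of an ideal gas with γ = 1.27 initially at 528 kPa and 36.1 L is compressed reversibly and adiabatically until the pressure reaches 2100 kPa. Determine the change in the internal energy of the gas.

24100 J

T₁ = P₁V₁/(nR) = 528×36.1/(5.25×8.314) = 437 K.
Adiabatic: T₂/T₁ = (P₂/P₁)^((γ−1)/γ) ⇒ T₂ = 437×(3.98)^0.213 = 586 K; V₂ = 12.2 L.
For an ideal gas ΔU = nCvΔT with Cv = R/(γ−1) = 30.8 J/(mol·K).
ΔU = 5.25×30.8×(586−437) = 24100 J.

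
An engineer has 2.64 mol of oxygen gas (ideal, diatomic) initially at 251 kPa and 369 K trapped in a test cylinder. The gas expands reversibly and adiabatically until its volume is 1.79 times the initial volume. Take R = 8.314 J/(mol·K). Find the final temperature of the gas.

V₁ = nRT₁/P₁ = 2.64×8.314×369/251 = 32.3 L.
Adiabatic: TV^(γ−1) = const ⇒ T₂ = 369×(0.559)^0.400 = 292 K; PV^γ = const ⇒ P₂ = 111 kPa.

292 K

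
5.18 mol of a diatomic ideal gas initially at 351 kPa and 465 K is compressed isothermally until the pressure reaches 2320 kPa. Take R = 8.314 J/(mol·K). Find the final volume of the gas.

V₁ = nRT₁/P₁ = 5.18×8.314×465/351 = 57.1 L.
Isothermal: T stays 465 K; PV = const ⇒ V₂ = 8.63 L, P₂ = 2320 kPa.

8.63 L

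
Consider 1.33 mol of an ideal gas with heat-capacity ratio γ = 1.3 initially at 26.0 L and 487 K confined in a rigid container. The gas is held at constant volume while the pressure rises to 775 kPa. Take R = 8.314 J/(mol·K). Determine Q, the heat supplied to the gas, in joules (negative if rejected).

P₁ = nRT₁/V₁ = 1.33×8.314×487/26.0 = 207 kPa.
Isochoric: V stays 26.0 L; P/T = const ⇒ T₂ = 1820 K, P₂ = 775 kPa.
W = 0 (no volume change).
ΔU = nCvΔT = 1.33×27.7×(1820−487) = 49200 J.
Q = ΔU = 49200 J.

49200 J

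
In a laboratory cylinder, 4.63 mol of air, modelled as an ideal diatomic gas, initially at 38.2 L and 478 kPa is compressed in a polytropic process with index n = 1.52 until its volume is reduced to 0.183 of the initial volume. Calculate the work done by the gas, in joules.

T₁ = P₁V₁/(nR) = 478×38.2/(4.63×8.314) = 474 K.
Polytropic n=1.52: T₂ = T₁(V₁/V₂)^(n−1) = 474×(5.46)^0.52 = 1150 K; P₂ = P₁(V₁/V₂)^n = 6320 kPa.
W = (P₁V₁−P₂V₂)/(n−1) = (478×38.2−6320×6.99)/0.52 = -49800 J.

-49800 J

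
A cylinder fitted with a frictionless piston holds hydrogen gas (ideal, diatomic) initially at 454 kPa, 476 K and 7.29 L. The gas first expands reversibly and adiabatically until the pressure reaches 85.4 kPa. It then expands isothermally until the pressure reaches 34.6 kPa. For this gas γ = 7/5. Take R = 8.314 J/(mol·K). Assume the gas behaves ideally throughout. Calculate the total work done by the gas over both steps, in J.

5000 J

n = P₁V₁/(RT₁) = 454×7.29/(8.314×476) = 0.836 mol.
Step 1 — Adiabatic: T₂/T₁ = (P₂/P₁)^((γ−1)/γ) ⇒ T₂ = 476×(0.188)^0.286 = 295 K; V₂ = 24.0 L.
ΔU = nCvΔT = 0.836×20.8×(295−476) = -3140 J.
Q = 0 for an adiabatic process, so W = −ΔU = 3140 J.
State after step 1: P = 85.4 kPa, V = 24.0 L, T = 295 K.
Step 2 — Isothermal: T stays 295 K; PV = const ⇒ V₂ = 59.3 L, P₂ = 34.6 kPa.
ΔU = 0 (ideal gas, T constant).
W = nRT ln(V₂/V₁) = 0.836×8.314×295×ln(2.47) = 1860 J.
Q = ΔU + W = 1860 J.
Net over both steps: W = 5000 J, Q = 1860 J, ΔU = -3140 J.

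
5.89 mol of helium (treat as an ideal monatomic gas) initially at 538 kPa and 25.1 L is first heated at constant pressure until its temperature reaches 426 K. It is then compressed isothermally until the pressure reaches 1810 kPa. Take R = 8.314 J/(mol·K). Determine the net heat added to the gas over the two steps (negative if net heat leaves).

-6920 J

T₁ = P₁V₁/(nR) = 538×25.1/(5.89×8.314) = 276 K.
Step 1 — Isobaric: P stays 538 kPa; V/T = const ⇒ T₂ = 426 K, V₂ = 38.8 L.
W = PΔV = 538×(38.8−25.1) kPa·L = 7360 J.
ΔU = nCvΔT = 5.89×12.5×(426−276) = 11000 J.
Q = ΔU + W = nCpΔT = 18400 J.
State after step 1: P = 538 kPa, V = 38.8 L, T = 426 K.
Step 2 — Isothermal: T stays 426 K; PV = const ⇒ V₂ = 11.5 L, P₂ = 1810 kPa.
ΔU = 0 (ideal gas, T constant).
W = nRT ln(V₂/V₁) = 5.89×8.314×426×ln(0.297) = -25300 J.
Q = ΔU + W = -25300 J.
Net over both steps: W = -18000 J, Q = -6920 J, ΔU = 11000 J.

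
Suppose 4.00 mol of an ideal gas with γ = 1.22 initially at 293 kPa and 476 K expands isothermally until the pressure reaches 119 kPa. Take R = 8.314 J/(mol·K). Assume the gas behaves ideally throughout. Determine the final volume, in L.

V₁ = nRT₁/P₁ = 4.00×8.314×476/293 = 54.0 L.
Isothermal: T stays 476 K; PV = const ⇒ V₂ = 133 L, P₂ = 119 kPa.

133 L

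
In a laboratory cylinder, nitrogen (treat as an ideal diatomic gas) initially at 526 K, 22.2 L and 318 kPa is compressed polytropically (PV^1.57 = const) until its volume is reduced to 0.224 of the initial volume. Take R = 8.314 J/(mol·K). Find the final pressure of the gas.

Polytropic n=1.57: T₂ = T₁(V₁/V₂)^(n−1) = 526×(4.46)^0.57 = 1230 K; P₂ = P₁(V₁/V₂)^n = 3330 kPa.

3330 kPa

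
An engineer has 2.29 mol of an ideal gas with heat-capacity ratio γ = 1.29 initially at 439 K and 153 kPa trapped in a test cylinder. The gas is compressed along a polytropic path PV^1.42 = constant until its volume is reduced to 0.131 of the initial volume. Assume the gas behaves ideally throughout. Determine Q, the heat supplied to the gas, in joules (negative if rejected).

12000 J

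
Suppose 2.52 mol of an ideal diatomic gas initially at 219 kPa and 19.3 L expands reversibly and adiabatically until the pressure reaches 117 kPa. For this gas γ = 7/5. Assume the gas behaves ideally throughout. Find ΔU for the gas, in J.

-1730 J

T₁ = P₁V₁/(nR) = 219×19.3/(2.52×8.314) = 202 K.
Adiabatic: T₂/T₁ = (P₂/P₁)^((γ−1)/γ) ⇒ T₂ = 202×(0.534)^0.286 = 169 K; V₂ = 30.2 L.
For an ideal gas ΔU = nCvΔT with Cv = (5/2)R = 20.8 J/(mol·K).
ΔU = 2.52×20.8×(169−202) = -1730 J.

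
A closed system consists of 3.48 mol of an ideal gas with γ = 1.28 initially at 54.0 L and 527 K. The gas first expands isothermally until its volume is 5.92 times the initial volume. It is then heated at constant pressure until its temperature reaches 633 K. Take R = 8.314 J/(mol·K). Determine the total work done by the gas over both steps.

P₁ = nRT₁/V₁ = 3.48×8.314×527/54.0 = 282 kPa.
Step 1 — Isothermal: T stays 527 K; PV = const ⇒ V₂ = 320 L, P₂ = 47.7 kPa.
ΔU = 0 (ideal gas, T constant).
W = nRT ln(V₂/V₁) = 3.48×8.314×527×ln(5.92) = 27100 J.
Q = ΔU + W = 27100 J.
State after step 1: P = 47.7 kPa, V = 320 L, T = 527 K.
Step 2 — Isobaric: P stays 47.7 kPa; V/T = const ⇒ T₂ = 633 K, V₂ = 384 L.
W = PΔV = 47.7×(384−320) kPa·L = 3070 J.
ΔU = nCvΔT = 3.48×29.7×(633−527) = 11000 J.
Q = ΔU + W = nCpΔT = 14000 J.
Net over both steps: W = 30200 J, Q = 41100 J, ΔU = 11000 J.

30200 J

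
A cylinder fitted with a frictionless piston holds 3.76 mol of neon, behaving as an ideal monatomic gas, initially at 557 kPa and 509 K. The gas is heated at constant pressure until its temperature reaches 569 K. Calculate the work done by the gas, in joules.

1880 J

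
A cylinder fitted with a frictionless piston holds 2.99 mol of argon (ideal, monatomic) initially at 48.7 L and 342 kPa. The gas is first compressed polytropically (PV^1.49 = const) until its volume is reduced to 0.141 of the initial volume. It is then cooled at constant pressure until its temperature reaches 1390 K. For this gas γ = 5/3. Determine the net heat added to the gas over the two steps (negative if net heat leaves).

-36900 J

T₁ = P₁V₁/(nR) = 342×48.7/(2.99×8.314) = 670 K.
Step 1 — Polytropic n=1.49: T₂ = T₁(V₁/V₂)^(n−1) = 670×(7.09)^0.49 = 1750 K; P₂ = P₁(V₁/V₂)^n = 6330 kPa.
W = (P₁V₁−P₂V₂)/(n−1) = (342×48.7−6330×6.87)/0.49 = -54800 J.
ΔU = nCvΔT = 2.99×12.5×(1750−670) = 40300 J.
Q = ΔU + W = -14500 J.
State after step 1: P = 6330 kPa, V = 6.87 L, T = 1750 K.
Step 2 — Isobaric: P stays 6330 kPa; V/T = const ⇒ T₂ = 1390 K, V₂ = 5.46 L.
W = PΔV = 6330×(5.46−6.87) kPa·L = -8940 J.
ΔU = nCvΔT = 2.99×12.5×(1390−1750) = -13400 J.
Q = ΔU + W = nCpΔT = -22400 J.
Net over both steps: W = -63700 J, Q = -36900 J, ΔU = 26800 J.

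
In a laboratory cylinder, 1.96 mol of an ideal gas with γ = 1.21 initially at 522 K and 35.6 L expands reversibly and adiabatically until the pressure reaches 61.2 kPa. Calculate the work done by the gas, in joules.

P₁ = nRT₁/V₁ = 1.96×8.314×522/35.6 = 239 kPa.
Adiabatic: T₂/T₁ = (P₂/P₁)^((γ−1)/γ) ⇒ T₂ = 522×(0.256)^0.174 = 412 K; V₂ = 110 L.
ΔU = nCvΔT = 1.96×39.6×(412−522) = -8530 J.
Q = 0 for an adiabatic process, so W = −ΔU = 8530 J.

8530 J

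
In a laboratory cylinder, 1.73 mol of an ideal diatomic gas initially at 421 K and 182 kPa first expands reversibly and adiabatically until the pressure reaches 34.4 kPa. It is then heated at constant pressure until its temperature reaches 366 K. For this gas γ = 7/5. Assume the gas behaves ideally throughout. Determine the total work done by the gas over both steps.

V₁ = nRT₁/P₁ = 1.73×8.314×421/182 = 33.3 L.
Step 1 — Adiabatic: T₂/T₁ = (P₂/P₁)^((γ−1)/γ) ⇒ T₂ = 421×(0.189)^0.286 = 262 K; V₂ = 109 L.
ΔU = nCvΔT = 1.73×20.8×(262−421) = -5730 J.
Q = 0 for an adiabatic process, so W = −ΔU = 5730 J.
State after step 1: P = 34.4 kPa, V = 109 L, T = 262 K.
Step 2 — Isobaric: P stays 34.4 kPa; V/T = const ⇒ T₂ = 366 K, V₂ = 153 L.
W = PΔV = 34.4×(153−109) kPa·L = 1500 J.
ΔU = nCvΔT = 1.73×20.8×(366−262) = 3760 J.
Q = ΔU + W = nCpΔT = 5260 J.
Net over both steps: W = 7240 J, Q = 5260 J, ΔU = -1980 J.

7240 J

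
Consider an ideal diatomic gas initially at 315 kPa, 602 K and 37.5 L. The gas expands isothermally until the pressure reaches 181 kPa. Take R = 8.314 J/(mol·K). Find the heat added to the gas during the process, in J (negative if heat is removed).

n = P₁V₁/(RT₁) = 315×37.5/(8.314×602) = 2.36 mol.
Isothermal: T stays 602 K; PV = const ⇒ V₂ = 65.3 L, P₂ = 181 kPa.
ΔU = 0 (ideal gas, T constant).
W = nRT ln(V₂/V₁) = 2.36×8.314×602×ln(1.74) = 6550 J.
Q = ΔU + W = 6550 J.

6550 J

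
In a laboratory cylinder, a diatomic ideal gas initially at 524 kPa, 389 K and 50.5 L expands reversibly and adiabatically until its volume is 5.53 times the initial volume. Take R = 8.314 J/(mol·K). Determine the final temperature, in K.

196 K

Adiabatic: TV^(γ−1) = const ⇒ T₂ = 389×(0.181)^0.400 = 196 K; PV^γ = const ⇒ P₂ = 47.8 kPa.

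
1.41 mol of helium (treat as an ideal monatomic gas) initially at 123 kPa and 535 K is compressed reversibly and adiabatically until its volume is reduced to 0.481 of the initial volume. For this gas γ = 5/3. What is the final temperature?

871 K

V₁ = nRT₁/P₁ = 1.41×8.314×535/123 = 51.0 L.
Adiabatic: TV^(γ−1) = const ⇒ T₂ = 535×(2.08)^0.667 = 871 K; PV^γ = const ⇒ P₂ = 417 kPa.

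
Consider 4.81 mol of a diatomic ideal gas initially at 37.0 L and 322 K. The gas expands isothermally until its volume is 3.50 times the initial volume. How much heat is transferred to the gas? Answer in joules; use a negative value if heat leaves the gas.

16100 J

P₁ = nRT₁/V₁ = 4.81×8.314×322/37.0 = 348 kPa.
Isothermal: T stays 322 K; PV = const ⇒ V₂ = 130 L, P₂ = 99.4 kPa.
ΔU = 0 (ideal gas, T constant).
W = nRT ln(V₂/V₁) = 4.81×8.314×322×ln(3.50) = 16100 J.
Q = ΔU + W = 16100 J.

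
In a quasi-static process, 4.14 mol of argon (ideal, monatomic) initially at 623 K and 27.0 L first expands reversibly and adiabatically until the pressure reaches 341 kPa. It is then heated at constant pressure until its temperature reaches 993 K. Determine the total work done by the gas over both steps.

28100 J

P₁ = nRT₁/V₁ = 4.14×8.314×623/27.0 = 794 kPa.
Step 1 — Adiabatic: T₂/T₁ = (P₂/P₁)^((γ−1)/γ) ⇒ T₂ = 623×(0.429)^0.400 = 444 K; V₂ = 44.8 L.
ΔU = nCvΔT = 4.14×12.5×(444−623) = -9230 J.
Q = 0 for an adiabatic process, so W = −ΔU = 9230 J.
State after step 1: P = 341 kPa, V = 44.8 L, T = 444 K.
Step 2 — Isobaric: P stays 341 kPa; V/T = const ⇒ T₂ = 993 K, V₂ = 100 L.
W = PΔV = 341×(100−44.8) kPa·L = 18900 J.
ΔU = nCvΔT = 4.14×12.5×(993−444) = 28300 J.
Q = ΔU + W = nCpΔT = 47200 J.
Net over both steps: W = 28100 J, Q = 47200 J, ΔU = 19100 J.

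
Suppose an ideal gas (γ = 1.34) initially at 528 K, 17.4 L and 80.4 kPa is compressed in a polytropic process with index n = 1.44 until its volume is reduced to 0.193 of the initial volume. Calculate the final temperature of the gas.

1090 K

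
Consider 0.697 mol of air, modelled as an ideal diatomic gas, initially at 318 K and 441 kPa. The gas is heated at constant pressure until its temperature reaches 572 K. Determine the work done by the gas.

1470 J

V₁ = nRT₁/P₁ = 0.697×8.314×318/441 = 4.18 L.
Isobaric: P stays 441 kPa; V/T = const ⇒ T₂ = 572 K, V₂ = 7.52 L.
W = PΔV = 441×(7.52−4.18) kPa·L = 1470 J.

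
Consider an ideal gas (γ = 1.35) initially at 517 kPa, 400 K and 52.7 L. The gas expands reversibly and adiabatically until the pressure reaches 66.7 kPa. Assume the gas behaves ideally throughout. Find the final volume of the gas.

Adiabatic: T₂/T₁ = (P₂/P₁)^((γ−1)/γ) ⇒ T₂ = 400×(0.129)^0.259 = 235 K; V₂ = 240 L.

240 L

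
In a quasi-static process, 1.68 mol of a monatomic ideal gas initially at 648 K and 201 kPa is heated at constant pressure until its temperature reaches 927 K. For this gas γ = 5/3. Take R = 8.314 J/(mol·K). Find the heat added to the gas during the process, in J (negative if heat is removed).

9740 J

V₁ = nRT₁/P₁ = 1.68×8.314×648/201 = 45.0 L.
Isobaric: P stays 201 kPa; V/T = const ⇒ T₂ = 927 K, V₂ = 64.4 L.
W = PΔV = 201×(64.4−45.0) kPa·L = 3900 J.
ΔU = nCvΔT = 1.68×12.5×(927−648) = 5850 J.
Q = ΔU + W = nCpΔT = 9740 J.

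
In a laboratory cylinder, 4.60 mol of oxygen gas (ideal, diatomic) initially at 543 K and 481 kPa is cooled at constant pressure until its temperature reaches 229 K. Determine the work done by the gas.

-12000 J

V₁ = nRT₁/P₁ = 4.60×8.314×543/481 = 43.2 L.
Isobaric: P stays 481 kPa; V/T = const ⇒ T₂ = 229 K, V₂ = 18.2 L.
W = PΔV = 481×(18.2−43.2) kPa·L = -12000 J.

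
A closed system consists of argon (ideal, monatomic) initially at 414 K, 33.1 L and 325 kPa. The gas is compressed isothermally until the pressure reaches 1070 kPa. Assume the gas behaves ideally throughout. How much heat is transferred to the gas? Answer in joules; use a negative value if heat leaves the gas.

-12800 J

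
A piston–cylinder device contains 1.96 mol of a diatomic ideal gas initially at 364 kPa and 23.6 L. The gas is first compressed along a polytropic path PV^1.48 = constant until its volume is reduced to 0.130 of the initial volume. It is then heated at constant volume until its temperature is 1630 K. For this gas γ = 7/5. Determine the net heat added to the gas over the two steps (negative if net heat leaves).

15200 J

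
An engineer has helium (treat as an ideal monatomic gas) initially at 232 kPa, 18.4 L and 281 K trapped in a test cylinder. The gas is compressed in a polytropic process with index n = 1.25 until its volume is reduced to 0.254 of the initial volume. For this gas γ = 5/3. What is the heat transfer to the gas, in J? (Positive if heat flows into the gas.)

n = P₁V₁/(RT₁) = 232×18.4/(8.314×281) = 1.83 mol.
Polytropic n=1.25: T₂ = T₁(V₁/V₂)^(n−1) = 281×(3.94)^0.25 = 396 K; P₂ = P₁(V₁/V₂)^n = 1290 kPa.
W = (P₁V₁−P₂V₂)/(n−1) = (232×18.4−1290×4.67)/0.25 = -6980 J.
ΔU = nCvΔT = 1.83×12.5×(396−281) = 2620 J.
Q = ΔU + W = -4360 J.

-4360 J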